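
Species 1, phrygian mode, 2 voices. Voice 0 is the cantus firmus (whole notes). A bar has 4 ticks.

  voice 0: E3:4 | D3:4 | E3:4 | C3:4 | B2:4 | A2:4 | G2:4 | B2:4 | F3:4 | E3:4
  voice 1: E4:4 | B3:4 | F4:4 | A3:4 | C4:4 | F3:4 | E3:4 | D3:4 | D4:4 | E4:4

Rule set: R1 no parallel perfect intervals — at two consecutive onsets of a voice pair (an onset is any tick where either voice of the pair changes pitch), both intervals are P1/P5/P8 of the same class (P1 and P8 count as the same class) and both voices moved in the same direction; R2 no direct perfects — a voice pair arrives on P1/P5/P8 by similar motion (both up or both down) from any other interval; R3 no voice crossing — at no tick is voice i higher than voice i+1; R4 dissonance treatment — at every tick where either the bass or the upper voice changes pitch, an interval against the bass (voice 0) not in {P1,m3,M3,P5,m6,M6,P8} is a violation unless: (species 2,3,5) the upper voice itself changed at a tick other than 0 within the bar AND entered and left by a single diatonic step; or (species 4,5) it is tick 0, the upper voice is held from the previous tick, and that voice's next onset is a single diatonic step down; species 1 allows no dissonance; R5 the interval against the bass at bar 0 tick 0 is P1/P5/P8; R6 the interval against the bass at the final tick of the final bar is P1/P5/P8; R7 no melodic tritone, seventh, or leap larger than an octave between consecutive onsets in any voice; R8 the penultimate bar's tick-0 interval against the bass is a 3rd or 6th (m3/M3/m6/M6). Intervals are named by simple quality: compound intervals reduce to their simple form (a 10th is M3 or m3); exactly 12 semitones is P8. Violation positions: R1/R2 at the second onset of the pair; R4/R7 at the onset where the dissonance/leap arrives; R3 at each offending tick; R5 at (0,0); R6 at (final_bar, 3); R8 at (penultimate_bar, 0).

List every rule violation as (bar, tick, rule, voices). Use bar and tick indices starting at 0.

(2, 0, R4, (0, 1))
(2, 0, R7, (1,))
(4, 0, R4, (0, 1))
(8, 0, R7, (0,))

bar 0: v0=E3 v1=E4 downbeat P8
bar 1: v0=D3 v1=B3 downbeat M6
bar 2: v0=E3 v1=F4 downbeat m2
bar 3: v0=C3 v1=A3 downbeat M6
bar 4: v0=B2 v1=C4 downbeat m2
bar 5: v0=A2 v1=F3 downbeat m6
bar 6: v0=G2 v1=E3 downbeat M6
bar 7: v0=B2 v1=D3 downbeat m3
bar 8: v0=F3 v1=D4 downbeat M6
bar 9: v0=E3 v1=E4 downbeat P8
  -> R4 @ bar 2 tick 0 v(0, 1): E3/F4 m2 untreated
  -> R7 @ bar 2 tick 0 v(1,): B3->F4 leap 6st
  -> R4 @ bar 4 tick 0 v(0, 1): B2/C4 m2 untreated
  -> R7 @ bar 8 tick 0 v(0,): B2->F3 leap 6st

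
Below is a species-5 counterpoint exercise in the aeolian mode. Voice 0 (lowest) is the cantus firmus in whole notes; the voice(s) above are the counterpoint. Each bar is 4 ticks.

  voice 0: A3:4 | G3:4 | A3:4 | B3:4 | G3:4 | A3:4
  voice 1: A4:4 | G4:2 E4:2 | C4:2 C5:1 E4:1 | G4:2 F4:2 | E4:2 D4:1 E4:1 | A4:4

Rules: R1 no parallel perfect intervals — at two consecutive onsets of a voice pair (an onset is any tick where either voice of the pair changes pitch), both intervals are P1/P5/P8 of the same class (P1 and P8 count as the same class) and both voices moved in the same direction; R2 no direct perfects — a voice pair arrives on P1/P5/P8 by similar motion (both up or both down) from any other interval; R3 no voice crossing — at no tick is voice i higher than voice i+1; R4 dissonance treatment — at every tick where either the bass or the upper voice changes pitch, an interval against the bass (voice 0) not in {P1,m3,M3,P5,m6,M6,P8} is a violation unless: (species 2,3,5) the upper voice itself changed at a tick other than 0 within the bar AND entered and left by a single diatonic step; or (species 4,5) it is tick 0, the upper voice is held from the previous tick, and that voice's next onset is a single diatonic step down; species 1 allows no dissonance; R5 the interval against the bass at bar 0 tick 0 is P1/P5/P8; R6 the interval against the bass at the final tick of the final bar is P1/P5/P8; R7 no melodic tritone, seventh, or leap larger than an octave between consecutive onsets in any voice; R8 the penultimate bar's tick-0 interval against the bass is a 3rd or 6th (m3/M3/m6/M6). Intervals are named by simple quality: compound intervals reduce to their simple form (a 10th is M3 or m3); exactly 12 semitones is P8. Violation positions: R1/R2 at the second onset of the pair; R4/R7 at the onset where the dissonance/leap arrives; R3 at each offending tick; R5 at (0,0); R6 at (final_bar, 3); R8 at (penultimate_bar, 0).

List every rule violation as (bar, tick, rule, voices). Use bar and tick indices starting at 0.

(1, 0, R1, (0, 1))
(5, 0, R2, (0, 1))

bar 0: v0=A3 v1=A4 downbeat P8
bar 1: v0=G3 v1=G4 downbeat P8
bar 2: v0=A3 v1=C4 downbeat m3
bar 3: v0=B3 v1=G4 downbeat m6
bar 4: v0=G3 v1=E4 downbeat M6
bar 5: v0=A3 v1=A4 downbeat P8
  -> R1 @ bar 1 tick 0 v(0, 1): A3/A4 P8 -> G3/G4 P8 similar
  -> R2 @ bar 5 tick 0 v(0, 1): G3/E4 M6 -> A3/A4 P8 similar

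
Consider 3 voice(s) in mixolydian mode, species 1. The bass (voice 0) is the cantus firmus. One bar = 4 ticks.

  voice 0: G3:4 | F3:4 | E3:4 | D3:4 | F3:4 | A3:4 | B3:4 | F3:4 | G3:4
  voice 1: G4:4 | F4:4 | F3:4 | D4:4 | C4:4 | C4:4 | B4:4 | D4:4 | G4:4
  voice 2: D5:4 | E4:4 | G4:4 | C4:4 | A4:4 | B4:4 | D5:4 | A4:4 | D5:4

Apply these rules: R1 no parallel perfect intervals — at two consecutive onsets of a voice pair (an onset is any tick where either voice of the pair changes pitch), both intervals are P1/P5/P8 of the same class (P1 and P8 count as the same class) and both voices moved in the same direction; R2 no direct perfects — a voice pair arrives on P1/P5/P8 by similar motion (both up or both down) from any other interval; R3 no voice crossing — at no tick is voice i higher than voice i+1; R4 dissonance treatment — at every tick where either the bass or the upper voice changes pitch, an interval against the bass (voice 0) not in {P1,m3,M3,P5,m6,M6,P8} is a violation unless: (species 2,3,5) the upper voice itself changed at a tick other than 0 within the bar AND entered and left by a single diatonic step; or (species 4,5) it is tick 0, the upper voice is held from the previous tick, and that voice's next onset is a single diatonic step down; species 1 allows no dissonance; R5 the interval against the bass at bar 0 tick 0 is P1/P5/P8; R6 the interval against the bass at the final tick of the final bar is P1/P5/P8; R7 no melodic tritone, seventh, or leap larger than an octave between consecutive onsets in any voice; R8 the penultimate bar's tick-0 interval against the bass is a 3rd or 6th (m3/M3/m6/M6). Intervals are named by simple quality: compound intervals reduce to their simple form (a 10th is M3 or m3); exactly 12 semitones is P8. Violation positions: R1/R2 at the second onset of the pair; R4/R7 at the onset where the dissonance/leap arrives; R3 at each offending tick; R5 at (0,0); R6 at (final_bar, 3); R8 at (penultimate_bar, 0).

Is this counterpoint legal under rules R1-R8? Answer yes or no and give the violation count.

No (21 violations)

bar 0: v0=G3 v1=G4 v2=D5 (P5)
bar 1: v0=F3 v1=F4 v2=E4 (M7)
bar 2: v0=E3 v1=F3 v2=G4 (m3)
bar 3: v0=D3 v1=D4 v2=C4 (m7)
bar 4: v0=F3 v1=C4 v2=A4 (M3)
bar 5: v0=A3 v1=C4 v2=B4 (M2)
bar 6: v0=B3 v1=B4 v2=D5 (m3)
bar 7: v0=F3 v1=D4 v2=A4 (M3)
bar 8: v0=G3 v1=G4 v2=D5 (P5)
  R1 @ bar1.0: G3/G4 P8 -> F3/F4 P8 similar
  R3 @ bar1.0: F4 above E4
  R4 @ bar1.0: F3/E4 M7 untreated
  R7 @ bar1.0: D5->E4 leap 10st
  R3 @ bar1.1: F4 above E4
  R3 @ bar1.2: F4 above E4
  R3 @ bar1.3: F4 above E4
  R4 @ bar2.0: E3/F3 m2 untreated
  R3 @ bar3.0: D4 above C4
  R4 @ bar3.0: D3/C4 m7 untreated
  R3 @ bar3.1: D4 above C4
  R3 @ bar3.2: D4 above C4
  R3 @ bar3.3: D4 above C4
  R4 @ bar5.0: A3/B4 M2 untreated
  R2 @ bar6.0: A3/C4 m3 -> B3/B4 P8 similar
  R7 @ bar6.0: C4->B4 leap 11st
  R2 @ bar7.0: B4/D5 m3 -> D4/A4 P5 similar
  R7 @ bar7.0: B3->F3 leap 6st
  R1 @ bar8.0: D4/A4 P5 -> G4/D5 P5 similar
  R2 @ bar8.0: F3/D4 M6 -> G3/G4 P8 similar
  R2 @ bar8.0: F3/A4 M3 -> G3/D5 P5 similar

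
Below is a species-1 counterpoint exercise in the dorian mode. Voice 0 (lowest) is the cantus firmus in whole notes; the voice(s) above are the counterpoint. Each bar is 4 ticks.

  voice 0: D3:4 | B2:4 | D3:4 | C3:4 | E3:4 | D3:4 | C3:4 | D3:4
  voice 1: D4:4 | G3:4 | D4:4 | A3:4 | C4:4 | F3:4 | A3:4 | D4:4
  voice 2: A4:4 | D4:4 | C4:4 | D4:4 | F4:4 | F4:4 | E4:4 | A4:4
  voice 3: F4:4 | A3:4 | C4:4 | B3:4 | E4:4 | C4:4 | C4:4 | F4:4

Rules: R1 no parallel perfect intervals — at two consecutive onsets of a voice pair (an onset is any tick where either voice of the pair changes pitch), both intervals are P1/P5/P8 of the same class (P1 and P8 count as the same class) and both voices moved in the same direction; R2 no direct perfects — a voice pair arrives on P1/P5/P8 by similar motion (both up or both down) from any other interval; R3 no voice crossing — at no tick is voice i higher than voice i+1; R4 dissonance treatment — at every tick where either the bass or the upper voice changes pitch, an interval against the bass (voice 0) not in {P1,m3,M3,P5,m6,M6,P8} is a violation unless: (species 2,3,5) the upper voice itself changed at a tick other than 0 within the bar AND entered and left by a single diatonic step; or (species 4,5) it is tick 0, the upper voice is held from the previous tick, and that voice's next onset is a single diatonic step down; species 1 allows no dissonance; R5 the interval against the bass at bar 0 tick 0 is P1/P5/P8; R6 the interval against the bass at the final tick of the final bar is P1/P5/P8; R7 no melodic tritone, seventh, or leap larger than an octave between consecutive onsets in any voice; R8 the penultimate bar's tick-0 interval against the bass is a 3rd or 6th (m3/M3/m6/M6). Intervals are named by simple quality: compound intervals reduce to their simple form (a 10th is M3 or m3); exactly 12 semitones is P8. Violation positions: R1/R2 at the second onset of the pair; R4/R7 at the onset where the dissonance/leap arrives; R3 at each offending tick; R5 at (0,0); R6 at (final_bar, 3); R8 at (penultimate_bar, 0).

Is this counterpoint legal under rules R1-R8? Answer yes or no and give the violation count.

No (49 violations)

bar 0: v0=D3 v1=D4 v2=A4 v3=F4 (m3)
bar 1: v0=B2 v1=G3 v2=D4 v3=A3 (m7)
bar 2: v0=D3 v1=D4 v2=C4 v3=C4 (m7)
bar 3: v0=C3 v1=A3 v2=D4 v3=B3 (M7)
bar 4: v0=E3 v1=C4 v2=F4 v3=E4 (P8)
bar 5: v0=D3 v1=F3 v2=F4 v3=C4 (m7)
bar 6: v0=C3 v1=A3 v2=E4 v3=C4 (P8)
bar 7: v0=D3 v1=D4 v2=A4 v3=F4 (m3)
  R3 @ bar0.0: A4 above F4
  R5 @ bar0.0: opens on m3
  R3 @ bar0.1: A4 above F4
  R3 @ bar0.2: A4 above F4
  R3 @ bar0.3: A4 above F4
  R1 @ bar1.0: D4/A4 P5 -> G3/D4 P5 similar
  R3 @ bar1.0: D4 above A3
  R4 @ bar1.0: B2/A3 m7 untreated
  R3 @ bar1.1: D4 above A3
  R3 @ bar1.2: D4 above A3
  R3 @ bar1.3: D4 above A3
  R2 @ bar2.0: B2/G3 m6 -> D3/D4 P8 similar
  R3 @ bar2.0: D4 above C4
  R4 @ bar2.0: D3/C4 m7 untreated
  R4 @ bar2.0: D3/C4 m7 untreated
  R3 @ bar2.1: D4 above C4
  R3 @ bar2.2: D4 above C4
  R3 @ bar2.3: D4 above C4
  R3 @ bar3.0: D4 above B3
  R4 @ bar3.0: C3/D4 M2 untreated
  R4 @ bar3.0: C3/B3 M7 untreated
  R3 @ bar3.1: D4 above B3
  R3 @ bar3.2: D4 above B3
  R3 @ bar3.3: D4 above B3
  R2 @ bar4.0: C3/B3 M7 -> E3/E4 P8 similar
  R3 @ bar4.0: F4 above E4
  R4 @ bar4.0: E3/F4 m2 untreated
  R3 @ bar4.1: F4 above E4
  R3 @ bar4.2: F4 above E4
  R3 @ bar4.3: F4 above E4
  R2 @ bar5.0: C4/E4 M3 -> F3/C4 P5 similar
  R3 @ bar5.0: F4 above C4
  R4 @ bar5.0: D3/C4 m7 untreated
  R3 @ bar5.1: F4 above C4
  R3 @ bar5.2: F4 above C4
  R3 @ bar5.3: F4 above C4
  R3 @ bar6.0: E4 above C4
  R8 @ bar6.0: penult P8 not 3rd/6th
  R3 @ bar6.1: E4 above C4
  R3 @ bar6.2: E4 above C4
  R3 @ bar6.3: E4 above C4
  R1 @ bar7.0: A3/E4 P5 -> D4/A4 P5 similar
  R2 @ bar7.0: C3/A3 M6 -> D3/D4 P8 similar
  R2 @ bar7.0: C3/E4 M3 -> D3/A4 P5 similar
  R3 @ bar7.0: A4 above F4
  R3 @ bar7.1: A4 above F4
  R3 @ bar7.2: A4 above F4
  R3 @ bar7.3: A4 above F4
  R6 @ bar7.3: closes on m3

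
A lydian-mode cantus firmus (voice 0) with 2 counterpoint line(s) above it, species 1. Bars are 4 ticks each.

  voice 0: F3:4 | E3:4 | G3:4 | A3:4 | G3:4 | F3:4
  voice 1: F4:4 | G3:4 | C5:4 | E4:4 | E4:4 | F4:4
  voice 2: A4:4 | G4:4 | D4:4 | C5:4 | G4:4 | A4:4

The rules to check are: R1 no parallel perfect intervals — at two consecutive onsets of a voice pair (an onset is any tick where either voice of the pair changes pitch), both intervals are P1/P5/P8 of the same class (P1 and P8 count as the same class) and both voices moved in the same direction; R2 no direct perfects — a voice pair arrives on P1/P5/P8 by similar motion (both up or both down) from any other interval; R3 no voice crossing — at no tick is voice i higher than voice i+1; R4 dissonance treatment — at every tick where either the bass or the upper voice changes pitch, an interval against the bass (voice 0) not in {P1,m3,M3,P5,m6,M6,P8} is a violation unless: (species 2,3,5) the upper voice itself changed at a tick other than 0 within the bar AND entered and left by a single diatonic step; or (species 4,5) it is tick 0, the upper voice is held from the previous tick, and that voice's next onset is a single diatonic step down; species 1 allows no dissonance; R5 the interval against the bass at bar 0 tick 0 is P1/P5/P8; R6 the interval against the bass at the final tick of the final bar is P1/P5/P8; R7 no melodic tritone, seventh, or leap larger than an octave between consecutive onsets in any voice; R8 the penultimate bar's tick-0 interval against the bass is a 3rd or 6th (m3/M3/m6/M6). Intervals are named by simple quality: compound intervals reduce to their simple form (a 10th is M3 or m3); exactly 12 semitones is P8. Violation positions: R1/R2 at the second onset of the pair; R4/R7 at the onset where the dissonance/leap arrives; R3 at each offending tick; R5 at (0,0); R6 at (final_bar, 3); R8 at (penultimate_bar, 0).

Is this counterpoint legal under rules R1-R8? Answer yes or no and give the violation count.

No (13 violations)

bar 0: v0=F3 v1=F4 v2=A4 (M3)
bar 1: v0=E3 v1=G3 v2=G4 (m3)
bar 2: v0=G3 v1=C5 v2=D4 (P5)
bar 3: v0=A3 v1=E4 v2=C5 (m3)
bar 4: v0=G3 v1=E4 v2=G4 (P8)
bar 5: v0=F3 v1=F4 v2=A4 (M3)
  R5 @ bar0.0: opens on M3
  R2 @ bar1.0: F4/A4 M3 -> G3/G4 P8 similar
  R7 @ bar1.0: F4->G3 leap 10st
  R3 @ bar2.0: C5 above D4
  R4 @ bar2.0: G3/C5 P4 untreated
  R7 @ bar2.0: G3->C5 leap 17st
  R3 @ bar2.1: C5 above D4
  R3 @ bar2.2: C5 above D4
  R3 @ bar2.3: C5 above D4
  R7 @ bar3.0: D4->C5 leap 10st
  R2 @ bar4.0: A3/C5 m3 -> G3/G4 P8 similar
  R8 @ bar4.0: penult P8 not 3rd/6th
  R6 @ bar5.3: closes on M3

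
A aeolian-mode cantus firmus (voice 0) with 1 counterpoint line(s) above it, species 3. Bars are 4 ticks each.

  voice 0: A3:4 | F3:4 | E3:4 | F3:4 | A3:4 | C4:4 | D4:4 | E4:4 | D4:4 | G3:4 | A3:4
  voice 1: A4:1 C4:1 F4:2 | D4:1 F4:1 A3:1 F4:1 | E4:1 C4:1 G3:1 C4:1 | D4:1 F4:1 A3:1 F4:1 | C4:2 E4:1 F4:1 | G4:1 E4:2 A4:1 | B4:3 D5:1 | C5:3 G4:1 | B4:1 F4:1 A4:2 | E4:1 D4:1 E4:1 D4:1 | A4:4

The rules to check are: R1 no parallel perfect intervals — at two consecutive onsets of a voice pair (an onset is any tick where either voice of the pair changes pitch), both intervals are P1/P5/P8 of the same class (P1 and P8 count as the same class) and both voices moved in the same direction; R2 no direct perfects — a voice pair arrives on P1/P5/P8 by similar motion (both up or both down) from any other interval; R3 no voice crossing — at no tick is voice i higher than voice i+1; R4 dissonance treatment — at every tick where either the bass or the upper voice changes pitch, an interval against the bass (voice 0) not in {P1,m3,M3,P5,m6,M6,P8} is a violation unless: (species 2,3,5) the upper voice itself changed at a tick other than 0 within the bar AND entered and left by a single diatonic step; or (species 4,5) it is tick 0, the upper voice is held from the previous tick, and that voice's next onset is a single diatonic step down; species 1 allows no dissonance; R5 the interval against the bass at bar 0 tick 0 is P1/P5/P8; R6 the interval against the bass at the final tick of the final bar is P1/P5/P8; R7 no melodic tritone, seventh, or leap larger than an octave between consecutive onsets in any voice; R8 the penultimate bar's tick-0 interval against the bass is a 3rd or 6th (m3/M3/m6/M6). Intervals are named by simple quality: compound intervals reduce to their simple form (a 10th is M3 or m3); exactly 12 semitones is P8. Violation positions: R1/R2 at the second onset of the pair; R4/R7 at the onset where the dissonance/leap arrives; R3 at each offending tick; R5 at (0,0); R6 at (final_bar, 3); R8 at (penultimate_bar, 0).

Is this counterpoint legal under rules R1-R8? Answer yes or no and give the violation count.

bar 0: v0=A3 v1=A4 (P8)
bar 1: v0=F3 v1=D4 (M6)
bar 2: v0=E3 v1=E4 (P8)
bar 3: v0=F3 v1=D4 (M6)
bar 4: v0=A3 v1=C4 (m3)
bar 5: v0=C4 v1=G4 (P5)
bar 6: v0=D4 v1=B4 (M6)
bar 7: v0=E4 v1=C5 (m6)
bar 8: v0=D4 v1=B4 (M6)
bar 9: v0=G3 v1=E4 (M6)
bar 10: v0=A3 v1=A4 (P8)
  R1 @ bar2.0: F3/F4 P8 -> E3/E4 P8 similar
  R2 @ bar5.0: A3/F4 m6 -> C4/G4 P5 similar
  R7 @ bar8.1: B4->F4 leap 6st
  R2 @ bar10.0: G3/D4 P5 -> A3/A4 P8 similar

No (4 violations)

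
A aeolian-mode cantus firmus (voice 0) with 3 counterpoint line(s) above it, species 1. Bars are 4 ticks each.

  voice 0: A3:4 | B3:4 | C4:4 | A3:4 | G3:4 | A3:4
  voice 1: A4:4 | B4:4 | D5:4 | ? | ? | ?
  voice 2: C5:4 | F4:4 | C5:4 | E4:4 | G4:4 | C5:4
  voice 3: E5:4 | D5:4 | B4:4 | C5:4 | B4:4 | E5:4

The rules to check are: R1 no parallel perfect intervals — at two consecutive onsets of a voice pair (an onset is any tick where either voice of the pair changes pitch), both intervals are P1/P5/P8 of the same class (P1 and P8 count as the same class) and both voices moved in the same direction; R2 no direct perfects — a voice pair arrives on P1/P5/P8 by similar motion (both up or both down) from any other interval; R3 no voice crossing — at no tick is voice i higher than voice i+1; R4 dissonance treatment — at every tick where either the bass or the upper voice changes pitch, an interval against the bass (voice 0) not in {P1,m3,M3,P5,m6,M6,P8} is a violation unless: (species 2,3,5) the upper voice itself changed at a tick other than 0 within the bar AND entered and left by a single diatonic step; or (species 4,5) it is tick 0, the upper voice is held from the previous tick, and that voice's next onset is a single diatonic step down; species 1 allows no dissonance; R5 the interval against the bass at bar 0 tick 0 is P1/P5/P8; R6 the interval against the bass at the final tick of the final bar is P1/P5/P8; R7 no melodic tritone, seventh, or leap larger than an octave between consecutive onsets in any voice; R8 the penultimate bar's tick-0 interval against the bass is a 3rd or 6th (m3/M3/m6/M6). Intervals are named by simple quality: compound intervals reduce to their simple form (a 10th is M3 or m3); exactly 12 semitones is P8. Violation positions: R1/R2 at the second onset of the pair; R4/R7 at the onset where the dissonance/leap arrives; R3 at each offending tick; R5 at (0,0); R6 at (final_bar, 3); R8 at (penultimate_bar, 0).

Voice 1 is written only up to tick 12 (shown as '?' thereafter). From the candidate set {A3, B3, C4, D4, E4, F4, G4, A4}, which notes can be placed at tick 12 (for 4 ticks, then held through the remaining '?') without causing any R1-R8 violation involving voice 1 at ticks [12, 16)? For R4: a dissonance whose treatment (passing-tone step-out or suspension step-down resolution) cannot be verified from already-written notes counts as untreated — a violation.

A3: violates R2,R7
B3: violates R4,R7
C4: violates R7
D4: violates R4
E4: violates R2,R7
F4: violates R3
G4: violates R3,R4
A4: violates R2,R3

{}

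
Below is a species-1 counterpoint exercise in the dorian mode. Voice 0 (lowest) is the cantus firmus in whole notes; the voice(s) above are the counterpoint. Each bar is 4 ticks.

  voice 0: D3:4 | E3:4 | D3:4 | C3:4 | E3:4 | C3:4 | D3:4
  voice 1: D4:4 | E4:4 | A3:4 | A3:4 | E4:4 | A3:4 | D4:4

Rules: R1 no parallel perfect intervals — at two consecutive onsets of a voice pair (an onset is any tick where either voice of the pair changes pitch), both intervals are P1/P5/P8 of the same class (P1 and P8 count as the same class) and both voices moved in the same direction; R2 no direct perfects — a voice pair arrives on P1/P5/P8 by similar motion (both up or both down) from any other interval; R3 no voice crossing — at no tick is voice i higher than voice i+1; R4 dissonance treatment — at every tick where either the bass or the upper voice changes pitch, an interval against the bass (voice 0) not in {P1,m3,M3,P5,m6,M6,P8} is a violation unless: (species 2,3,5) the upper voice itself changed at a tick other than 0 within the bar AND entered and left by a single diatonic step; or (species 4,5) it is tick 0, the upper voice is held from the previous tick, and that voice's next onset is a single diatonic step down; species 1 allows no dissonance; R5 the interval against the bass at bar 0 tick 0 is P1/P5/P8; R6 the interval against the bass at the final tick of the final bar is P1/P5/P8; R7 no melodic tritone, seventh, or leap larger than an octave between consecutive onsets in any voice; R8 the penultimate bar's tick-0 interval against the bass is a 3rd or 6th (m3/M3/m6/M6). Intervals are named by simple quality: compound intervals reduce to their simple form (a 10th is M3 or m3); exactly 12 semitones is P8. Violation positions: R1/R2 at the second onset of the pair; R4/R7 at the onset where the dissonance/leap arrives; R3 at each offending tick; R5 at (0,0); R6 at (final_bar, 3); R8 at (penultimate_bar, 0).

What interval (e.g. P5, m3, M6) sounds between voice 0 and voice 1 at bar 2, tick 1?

P5

voice 0=D3 voice 1=A3 -> P5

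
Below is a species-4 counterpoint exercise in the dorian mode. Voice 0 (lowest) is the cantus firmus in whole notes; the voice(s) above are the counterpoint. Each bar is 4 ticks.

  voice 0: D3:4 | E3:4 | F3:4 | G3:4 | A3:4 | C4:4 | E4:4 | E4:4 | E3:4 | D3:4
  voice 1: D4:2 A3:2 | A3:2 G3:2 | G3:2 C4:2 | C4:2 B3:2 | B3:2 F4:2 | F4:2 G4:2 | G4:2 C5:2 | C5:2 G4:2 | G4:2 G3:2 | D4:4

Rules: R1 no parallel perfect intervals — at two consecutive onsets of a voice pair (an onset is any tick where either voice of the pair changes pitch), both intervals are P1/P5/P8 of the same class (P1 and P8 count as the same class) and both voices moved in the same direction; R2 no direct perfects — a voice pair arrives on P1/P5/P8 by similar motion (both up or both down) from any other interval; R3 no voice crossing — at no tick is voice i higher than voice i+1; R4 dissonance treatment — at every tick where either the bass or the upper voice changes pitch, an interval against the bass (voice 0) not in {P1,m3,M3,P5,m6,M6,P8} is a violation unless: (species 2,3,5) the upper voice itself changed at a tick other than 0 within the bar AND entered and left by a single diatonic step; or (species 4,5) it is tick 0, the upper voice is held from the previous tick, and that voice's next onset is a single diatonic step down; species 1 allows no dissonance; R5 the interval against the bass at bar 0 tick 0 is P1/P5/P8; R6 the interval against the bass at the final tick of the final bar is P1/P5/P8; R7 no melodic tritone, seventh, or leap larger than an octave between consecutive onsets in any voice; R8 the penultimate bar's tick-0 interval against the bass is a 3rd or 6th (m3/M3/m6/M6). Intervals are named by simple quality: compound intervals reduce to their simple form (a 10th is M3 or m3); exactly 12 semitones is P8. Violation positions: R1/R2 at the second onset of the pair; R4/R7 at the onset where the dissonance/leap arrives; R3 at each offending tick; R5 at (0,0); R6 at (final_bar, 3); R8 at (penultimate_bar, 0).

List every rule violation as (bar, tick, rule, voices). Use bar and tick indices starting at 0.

bar 0: v0=D3 v1=D4 downbeat P8
bar 1: v0=E3 v1=A3 downbeat P4
bar 2: v0=F3 v1=G3 downbeat M2
bar 3: v0=G3 v1=C4 downbeat P4
bar 4: v0=A3 v1=B3 downbeat M2
bar 5: v0=C4 v1=F4 downbeat P4
bar 6: v0=E4 v1=G4 downbeat m3
bar 7: v0=E4 v1=C5 downbeat m6
bar 8: v0=E3 v1=G4 downbeat m3
bar 9: v0=D3 v1=D4 downbeat P8
  -> R4 @ bar 2 tick 0 v(0, 1): F3/G3 M2 untreated
  -> R4 @ bar 4 tick 0 v(0, 1): A3/B3 M2 untreated
  -> R7 @ bar 4 tick 2 v(1,): B3->F4 leap 6st
  -> R4 @ bar 5 tick 0 v(0, 1): C4/F4 P4 untreated

(2, 0, R4, (0, 1))
(4, 0, R4, (0, 1))
(4, 2, R7, (1,))
(5, 0, R4, (0, 1))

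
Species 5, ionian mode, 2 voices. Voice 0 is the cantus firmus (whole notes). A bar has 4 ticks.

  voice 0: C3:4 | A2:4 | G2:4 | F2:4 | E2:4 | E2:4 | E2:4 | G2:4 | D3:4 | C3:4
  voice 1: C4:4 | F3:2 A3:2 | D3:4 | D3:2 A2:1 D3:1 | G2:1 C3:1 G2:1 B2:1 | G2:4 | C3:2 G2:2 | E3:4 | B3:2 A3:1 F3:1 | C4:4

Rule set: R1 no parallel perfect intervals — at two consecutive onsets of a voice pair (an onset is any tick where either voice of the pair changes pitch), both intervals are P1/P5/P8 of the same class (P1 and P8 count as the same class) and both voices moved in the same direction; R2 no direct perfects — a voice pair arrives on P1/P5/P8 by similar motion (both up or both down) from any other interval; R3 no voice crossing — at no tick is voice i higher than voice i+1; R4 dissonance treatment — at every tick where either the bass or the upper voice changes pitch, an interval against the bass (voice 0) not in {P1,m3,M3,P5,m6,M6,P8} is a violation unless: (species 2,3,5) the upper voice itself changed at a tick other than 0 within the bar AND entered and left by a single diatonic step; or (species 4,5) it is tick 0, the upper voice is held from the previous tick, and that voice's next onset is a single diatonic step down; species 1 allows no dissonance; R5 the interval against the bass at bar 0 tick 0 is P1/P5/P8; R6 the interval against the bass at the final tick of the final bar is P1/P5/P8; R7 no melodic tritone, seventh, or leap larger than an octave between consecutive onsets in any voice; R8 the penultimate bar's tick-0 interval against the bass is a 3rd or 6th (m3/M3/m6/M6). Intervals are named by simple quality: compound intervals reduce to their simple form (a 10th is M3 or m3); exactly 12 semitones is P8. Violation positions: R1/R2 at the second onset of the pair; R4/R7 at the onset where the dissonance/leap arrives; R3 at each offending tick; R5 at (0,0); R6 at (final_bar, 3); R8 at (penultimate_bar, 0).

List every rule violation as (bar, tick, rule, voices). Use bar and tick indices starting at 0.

bar 0: v0=C3 v1=C4 downbeat P8
bar 1: v0=A2 v1=F3 downbeat m6
bar 2: v0=G2 v1=D3 downbeat P5
bar 3: v0=F2 v1=D3 downbeat M6
bar 4: v0=E2 v1=G2 downbeat m3
bar 5: v0=E2 v1=G2 downbeat m3
bar 6: v0=E2 v1=C3 downbeat m6
bar 7: v0=G2 v1=E3 downbeat M6
bar 8: v0=D3 v1=B3 downbeat M6
bar 9: v0=C3 v1=C4 downbeat P8
  -> R2 @ bar 2 tick 0 v(0, 1): A2/A3 P8 -> G2/D3 P5 similar

(2, 0, R2, (0, 1))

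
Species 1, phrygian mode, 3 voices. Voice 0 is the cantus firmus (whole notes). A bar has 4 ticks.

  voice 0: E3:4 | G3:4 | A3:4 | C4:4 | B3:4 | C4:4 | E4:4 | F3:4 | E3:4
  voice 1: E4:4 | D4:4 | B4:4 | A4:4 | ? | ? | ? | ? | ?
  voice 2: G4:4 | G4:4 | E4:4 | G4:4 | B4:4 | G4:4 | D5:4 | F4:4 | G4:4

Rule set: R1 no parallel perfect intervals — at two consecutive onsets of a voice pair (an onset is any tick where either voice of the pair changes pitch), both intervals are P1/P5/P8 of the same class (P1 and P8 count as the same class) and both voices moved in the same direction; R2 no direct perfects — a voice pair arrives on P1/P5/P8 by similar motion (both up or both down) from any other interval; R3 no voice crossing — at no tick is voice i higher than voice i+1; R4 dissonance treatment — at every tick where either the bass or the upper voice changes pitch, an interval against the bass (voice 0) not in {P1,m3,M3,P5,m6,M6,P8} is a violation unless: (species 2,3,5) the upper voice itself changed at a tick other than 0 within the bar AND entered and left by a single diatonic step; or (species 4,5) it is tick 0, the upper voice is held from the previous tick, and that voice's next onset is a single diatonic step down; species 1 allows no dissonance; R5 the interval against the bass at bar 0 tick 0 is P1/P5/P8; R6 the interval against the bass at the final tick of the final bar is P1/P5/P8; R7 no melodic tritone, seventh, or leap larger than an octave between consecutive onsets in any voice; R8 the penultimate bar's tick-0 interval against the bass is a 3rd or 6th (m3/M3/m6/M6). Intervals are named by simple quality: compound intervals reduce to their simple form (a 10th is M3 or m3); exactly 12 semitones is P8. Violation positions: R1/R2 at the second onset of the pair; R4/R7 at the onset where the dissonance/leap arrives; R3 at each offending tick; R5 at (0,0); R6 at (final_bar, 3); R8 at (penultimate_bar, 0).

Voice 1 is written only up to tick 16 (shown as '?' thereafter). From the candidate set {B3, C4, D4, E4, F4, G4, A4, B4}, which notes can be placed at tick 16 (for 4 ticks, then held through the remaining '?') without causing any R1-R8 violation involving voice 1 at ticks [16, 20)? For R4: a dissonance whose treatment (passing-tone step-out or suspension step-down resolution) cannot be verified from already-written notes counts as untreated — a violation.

{D4, G4}

B3: violates R2,R7
C4: violates R4
D4: legal
E4: violates R4
F4: violates R4
G4: legal
A4: violates R4
B4: violates R2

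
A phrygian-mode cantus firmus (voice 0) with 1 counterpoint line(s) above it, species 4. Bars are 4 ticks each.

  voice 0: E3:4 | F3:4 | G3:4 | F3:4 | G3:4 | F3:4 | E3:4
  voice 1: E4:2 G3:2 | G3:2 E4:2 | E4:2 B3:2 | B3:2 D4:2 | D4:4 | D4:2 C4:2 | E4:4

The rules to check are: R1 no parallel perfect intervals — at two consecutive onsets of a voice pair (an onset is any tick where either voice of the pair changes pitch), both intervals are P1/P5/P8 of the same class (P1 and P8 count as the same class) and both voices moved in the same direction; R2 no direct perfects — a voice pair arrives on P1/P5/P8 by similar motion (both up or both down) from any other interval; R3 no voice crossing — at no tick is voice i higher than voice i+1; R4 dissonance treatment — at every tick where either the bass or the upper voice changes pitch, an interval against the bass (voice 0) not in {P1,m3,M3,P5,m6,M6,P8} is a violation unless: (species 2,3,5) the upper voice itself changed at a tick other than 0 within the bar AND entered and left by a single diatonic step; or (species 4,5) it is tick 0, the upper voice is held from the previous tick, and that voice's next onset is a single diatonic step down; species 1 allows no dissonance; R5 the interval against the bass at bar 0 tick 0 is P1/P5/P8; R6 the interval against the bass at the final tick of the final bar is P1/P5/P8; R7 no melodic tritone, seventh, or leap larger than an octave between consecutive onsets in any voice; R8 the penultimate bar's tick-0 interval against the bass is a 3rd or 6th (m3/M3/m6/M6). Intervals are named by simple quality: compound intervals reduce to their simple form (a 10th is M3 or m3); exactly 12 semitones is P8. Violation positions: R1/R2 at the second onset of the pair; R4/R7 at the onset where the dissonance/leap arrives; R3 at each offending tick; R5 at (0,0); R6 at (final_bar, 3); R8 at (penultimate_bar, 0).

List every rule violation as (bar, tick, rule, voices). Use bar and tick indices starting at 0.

bar 0: v0=E3 v1=E4 downbeat P8
bar 1: v0=F3 v1=G3 downbeat M2
bar 2: v0=G3 v1=E4 downbeat M6
bar 3: v0=F3 v1=B3 downbeat TT
bar 4: v0=G3 v1=D4 downbeat P5
bar 5: v0=F3 v1=D4 downbeat M6
bar 6: v0=E3 v1=E4 downbeat P8
  -> R4 @ bar 1 tick 0 v(0, 1): F3/G3 M2 untreated
  -> R4 @ bar 1 tick 2 v(0, 1): F3/E4 M7 untreated
  -> R4 @ bar 3 tick 0 v(0, 1): F3/B3 TT untreated

(1, 0, R4, (0, 1))
(1, 2, R4, (0, 1))
(3, 0, R4, (0, 1))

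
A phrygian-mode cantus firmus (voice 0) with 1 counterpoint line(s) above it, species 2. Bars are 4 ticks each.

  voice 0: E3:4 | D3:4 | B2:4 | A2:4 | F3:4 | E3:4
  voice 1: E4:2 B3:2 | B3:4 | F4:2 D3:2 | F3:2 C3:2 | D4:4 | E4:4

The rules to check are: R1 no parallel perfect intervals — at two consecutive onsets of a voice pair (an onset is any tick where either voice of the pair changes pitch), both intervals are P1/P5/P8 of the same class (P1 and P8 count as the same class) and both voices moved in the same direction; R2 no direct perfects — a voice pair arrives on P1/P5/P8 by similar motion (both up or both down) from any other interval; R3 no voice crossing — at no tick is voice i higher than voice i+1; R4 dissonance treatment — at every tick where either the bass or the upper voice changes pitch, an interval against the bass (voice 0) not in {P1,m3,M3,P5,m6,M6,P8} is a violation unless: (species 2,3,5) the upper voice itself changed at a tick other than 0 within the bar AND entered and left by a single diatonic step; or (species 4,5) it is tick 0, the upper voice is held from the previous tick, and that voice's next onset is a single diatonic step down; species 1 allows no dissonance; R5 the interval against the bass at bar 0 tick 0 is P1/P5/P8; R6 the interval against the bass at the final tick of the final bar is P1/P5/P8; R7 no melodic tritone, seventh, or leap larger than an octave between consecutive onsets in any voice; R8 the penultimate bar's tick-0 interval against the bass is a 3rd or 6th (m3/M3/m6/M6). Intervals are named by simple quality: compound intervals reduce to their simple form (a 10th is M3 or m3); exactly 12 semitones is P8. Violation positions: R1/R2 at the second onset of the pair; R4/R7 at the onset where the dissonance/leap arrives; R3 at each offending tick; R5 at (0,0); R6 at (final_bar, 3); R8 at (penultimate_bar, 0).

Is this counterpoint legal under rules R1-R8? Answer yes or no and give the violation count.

bar 0: v0=E3 v1=E4 (P8)
bar 1: v0=D3 v1=B3 (M6)
bar 2: v0=B2 v1=F4 (TT)
bar 3: v0=A2 v1=F3 (m6)
bar 4: v0=F3 v1=D4 (M6)
bar 5: v0=E3 v1=E4 (P8)
  R4 @ bar2.0: B2/F4 TT untreated
  R7 @ bar2.0: B3->F4 leap 6st
  R7 @ bar2.2: F4->D3 leap 15st
  R7 @ bar4.0: C3->D4 leap 14st

No (4 violations)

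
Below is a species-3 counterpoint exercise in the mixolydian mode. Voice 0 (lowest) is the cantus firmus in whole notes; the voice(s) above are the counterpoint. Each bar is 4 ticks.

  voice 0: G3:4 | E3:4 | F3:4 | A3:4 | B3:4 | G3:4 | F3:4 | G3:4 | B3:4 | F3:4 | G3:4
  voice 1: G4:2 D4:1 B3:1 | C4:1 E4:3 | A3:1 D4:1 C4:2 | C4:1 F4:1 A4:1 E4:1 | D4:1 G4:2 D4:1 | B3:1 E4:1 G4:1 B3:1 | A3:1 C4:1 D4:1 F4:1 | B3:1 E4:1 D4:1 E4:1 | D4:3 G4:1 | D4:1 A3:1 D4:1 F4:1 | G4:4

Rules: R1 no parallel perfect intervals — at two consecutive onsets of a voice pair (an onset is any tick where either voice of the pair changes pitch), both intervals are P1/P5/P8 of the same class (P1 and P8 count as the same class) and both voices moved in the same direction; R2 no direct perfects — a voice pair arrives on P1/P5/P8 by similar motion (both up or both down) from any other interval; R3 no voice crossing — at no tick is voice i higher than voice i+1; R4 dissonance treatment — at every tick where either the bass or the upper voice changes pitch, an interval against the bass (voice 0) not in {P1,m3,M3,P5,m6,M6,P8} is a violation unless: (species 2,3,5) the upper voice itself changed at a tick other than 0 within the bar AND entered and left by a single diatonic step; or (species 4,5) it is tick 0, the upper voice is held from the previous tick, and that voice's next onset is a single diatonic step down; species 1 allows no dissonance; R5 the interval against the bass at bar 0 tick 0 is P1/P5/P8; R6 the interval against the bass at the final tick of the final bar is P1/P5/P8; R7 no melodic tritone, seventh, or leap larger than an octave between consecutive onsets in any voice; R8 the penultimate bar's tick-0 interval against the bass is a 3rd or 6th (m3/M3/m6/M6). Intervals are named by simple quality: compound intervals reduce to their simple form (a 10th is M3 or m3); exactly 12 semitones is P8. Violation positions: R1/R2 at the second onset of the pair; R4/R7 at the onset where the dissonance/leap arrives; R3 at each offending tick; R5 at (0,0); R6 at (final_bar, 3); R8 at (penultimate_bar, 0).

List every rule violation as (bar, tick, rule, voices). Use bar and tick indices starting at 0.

(7, 0, R7, (1,))
(9, 0, R7, (0,))
(10, 0, R1, (0, 1))

bar 0: v0=G3 v1=G4 downbeat P8
bar 1: v0=E3 v1=C4 downbeat m6
bar 2: v0=F3 v1=A3 downbeat M3
bar 3: v0=A3 v1=C4 downbeat m3
bar 4: v0=B3 v1=D4 downbeat m3
bar 5: v0=G3 v1=B3 downbeat M3
bar 6: v0=F3 v1=A3 downbeat M3
bar 7: v0=G3 v1=B3 downbeat M3
bar 8: v0=B3 v1=D4 downbeat m3
bar 9: v0=F3 v1=D4 downbeat M6
bar 10: v0=G3 v1=G4 downbeat P8
  -> R7 @ bar 7 tick 0 v(1,): F4->B3 leap 6st
  -> R7 @ bar 9 tick 0 v(0,): B3->F3 leap 6st
  -> R1 @ bar 10 tick 0 v(0, 1): F3/F4 P8 -> G3/G4 P8 similar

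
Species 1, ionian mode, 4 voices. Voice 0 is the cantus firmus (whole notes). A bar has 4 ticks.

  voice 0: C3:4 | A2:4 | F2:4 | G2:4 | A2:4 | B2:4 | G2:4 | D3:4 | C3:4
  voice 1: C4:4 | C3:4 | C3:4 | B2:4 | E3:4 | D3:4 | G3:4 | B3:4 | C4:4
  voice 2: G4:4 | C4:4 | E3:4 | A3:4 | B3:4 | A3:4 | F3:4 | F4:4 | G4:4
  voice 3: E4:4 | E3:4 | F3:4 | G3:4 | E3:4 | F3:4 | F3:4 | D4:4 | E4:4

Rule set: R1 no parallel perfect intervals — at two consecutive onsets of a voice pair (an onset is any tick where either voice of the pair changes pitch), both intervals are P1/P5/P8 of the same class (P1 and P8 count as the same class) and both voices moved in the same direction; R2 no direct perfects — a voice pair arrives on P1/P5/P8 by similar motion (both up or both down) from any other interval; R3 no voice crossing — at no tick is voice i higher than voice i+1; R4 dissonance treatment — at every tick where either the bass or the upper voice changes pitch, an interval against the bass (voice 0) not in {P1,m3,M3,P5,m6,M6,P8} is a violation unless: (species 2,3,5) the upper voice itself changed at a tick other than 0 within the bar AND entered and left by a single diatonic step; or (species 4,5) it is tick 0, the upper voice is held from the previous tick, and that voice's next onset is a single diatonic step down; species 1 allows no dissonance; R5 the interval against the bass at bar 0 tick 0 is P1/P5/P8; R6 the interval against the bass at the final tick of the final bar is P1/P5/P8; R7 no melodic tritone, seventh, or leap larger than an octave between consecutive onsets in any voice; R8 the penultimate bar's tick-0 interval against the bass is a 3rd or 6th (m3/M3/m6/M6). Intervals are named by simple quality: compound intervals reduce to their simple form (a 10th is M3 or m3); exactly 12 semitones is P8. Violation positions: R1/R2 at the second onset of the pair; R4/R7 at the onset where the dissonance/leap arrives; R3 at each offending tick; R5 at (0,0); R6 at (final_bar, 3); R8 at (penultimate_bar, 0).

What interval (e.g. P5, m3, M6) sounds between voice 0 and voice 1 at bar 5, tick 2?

voice 0=B2 voice 1=D3 -> m3

m3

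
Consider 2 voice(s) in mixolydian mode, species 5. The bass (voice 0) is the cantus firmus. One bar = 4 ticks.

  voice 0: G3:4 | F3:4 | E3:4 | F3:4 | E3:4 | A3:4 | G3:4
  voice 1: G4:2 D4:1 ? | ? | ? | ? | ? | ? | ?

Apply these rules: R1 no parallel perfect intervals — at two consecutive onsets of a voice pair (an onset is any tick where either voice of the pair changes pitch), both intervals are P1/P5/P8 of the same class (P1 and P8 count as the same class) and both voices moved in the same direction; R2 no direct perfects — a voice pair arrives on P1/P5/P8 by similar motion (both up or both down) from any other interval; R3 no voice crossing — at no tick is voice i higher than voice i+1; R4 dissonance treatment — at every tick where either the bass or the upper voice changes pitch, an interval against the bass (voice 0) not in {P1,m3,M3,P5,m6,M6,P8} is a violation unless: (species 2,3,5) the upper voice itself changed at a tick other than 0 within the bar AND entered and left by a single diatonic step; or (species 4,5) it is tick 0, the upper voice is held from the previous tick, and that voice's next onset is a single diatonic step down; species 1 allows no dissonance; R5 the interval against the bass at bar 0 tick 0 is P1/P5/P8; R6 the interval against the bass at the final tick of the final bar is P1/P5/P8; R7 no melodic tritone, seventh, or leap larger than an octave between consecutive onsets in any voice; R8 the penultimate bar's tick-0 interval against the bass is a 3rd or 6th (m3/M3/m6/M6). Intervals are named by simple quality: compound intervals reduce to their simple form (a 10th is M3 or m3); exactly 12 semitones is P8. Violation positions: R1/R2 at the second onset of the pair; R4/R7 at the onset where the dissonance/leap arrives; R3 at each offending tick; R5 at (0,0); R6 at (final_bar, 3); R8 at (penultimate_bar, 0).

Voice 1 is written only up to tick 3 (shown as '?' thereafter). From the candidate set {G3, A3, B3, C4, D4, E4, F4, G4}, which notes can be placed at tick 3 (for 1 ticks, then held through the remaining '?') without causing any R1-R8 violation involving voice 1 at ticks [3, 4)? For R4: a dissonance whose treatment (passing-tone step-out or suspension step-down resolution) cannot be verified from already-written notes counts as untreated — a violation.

G3: legal
A3: violates R4
B3: legal
C4: violates R4
D4: legal
E4: legal
F4: violates R4
G4: legal

{B3, D4, E4, G3, G4}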